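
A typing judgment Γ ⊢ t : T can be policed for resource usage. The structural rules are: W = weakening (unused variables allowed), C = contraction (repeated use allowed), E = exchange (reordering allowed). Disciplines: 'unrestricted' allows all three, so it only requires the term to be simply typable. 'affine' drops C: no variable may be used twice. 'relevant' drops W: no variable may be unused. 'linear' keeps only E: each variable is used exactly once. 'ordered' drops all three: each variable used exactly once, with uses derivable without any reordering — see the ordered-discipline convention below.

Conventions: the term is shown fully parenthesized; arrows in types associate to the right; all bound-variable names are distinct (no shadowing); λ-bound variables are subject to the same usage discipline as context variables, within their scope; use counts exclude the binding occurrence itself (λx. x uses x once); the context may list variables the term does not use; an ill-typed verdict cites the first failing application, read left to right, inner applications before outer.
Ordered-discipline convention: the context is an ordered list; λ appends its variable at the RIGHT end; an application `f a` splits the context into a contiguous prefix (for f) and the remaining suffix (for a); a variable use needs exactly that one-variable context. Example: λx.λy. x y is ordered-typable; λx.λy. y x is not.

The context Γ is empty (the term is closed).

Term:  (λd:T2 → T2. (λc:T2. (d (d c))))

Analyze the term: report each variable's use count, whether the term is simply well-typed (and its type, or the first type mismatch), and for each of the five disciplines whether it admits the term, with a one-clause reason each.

variable uses: d (λ-bound): 2×, c (λ-bound): 1×
order of uses: d, d, c
typing: the term checks, with type (T2 → T2) → T2 → T2
ordered ✗ (d ×2 used more than once (contraction))
linear ✗ (d ×2 used more than once (contraction))
affine ✗ (d ×2 used more than once (contraction))
relevant ✓ (none of d, c goes unused)
unrestricted ✓ (typability at (T2 → T2) → T2 → T2 is all that's needed)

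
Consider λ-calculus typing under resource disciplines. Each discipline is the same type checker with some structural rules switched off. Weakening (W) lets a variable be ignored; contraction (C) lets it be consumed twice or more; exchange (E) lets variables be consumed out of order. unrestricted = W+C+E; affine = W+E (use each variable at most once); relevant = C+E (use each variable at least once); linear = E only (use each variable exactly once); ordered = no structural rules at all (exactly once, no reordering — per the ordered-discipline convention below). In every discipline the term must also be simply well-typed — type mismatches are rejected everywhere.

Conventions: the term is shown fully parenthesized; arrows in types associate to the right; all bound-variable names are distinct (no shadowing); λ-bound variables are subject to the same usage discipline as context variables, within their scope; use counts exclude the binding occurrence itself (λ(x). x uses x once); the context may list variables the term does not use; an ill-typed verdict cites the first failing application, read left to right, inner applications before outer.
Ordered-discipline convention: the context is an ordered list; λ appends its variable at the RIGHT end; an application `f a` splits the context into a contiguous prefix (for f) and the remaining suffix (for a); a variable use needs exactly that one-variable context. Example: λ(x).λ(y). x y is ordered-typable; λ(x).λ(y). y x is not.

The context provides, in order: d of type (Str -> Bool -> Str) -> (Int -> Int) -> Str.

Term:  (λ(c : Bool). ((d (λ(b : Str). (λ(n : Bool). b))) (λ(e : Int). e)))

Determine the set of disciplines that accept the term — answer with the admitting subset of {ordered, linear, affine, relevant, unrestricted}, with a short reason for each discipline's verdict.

admitted in: affine, unrestricted
counts: d ×1, c (λ-bound) ×0, b (λ-bound) ×1, n (λ-bound) ×0, e (λ-bound) ×1
order of uses: d, b, e
typing: ✓ — Bool -> Str
ordered: ✗, c, n never used (weakening)
linear: ✗, c, n never used (weakening)
affine: ✓, none of d, c, b, n, e used more than once
relevant: ✗, c, n never used (weakening)
unrestricted: ✓, simply typable at Bool -> Str; W, C, E all held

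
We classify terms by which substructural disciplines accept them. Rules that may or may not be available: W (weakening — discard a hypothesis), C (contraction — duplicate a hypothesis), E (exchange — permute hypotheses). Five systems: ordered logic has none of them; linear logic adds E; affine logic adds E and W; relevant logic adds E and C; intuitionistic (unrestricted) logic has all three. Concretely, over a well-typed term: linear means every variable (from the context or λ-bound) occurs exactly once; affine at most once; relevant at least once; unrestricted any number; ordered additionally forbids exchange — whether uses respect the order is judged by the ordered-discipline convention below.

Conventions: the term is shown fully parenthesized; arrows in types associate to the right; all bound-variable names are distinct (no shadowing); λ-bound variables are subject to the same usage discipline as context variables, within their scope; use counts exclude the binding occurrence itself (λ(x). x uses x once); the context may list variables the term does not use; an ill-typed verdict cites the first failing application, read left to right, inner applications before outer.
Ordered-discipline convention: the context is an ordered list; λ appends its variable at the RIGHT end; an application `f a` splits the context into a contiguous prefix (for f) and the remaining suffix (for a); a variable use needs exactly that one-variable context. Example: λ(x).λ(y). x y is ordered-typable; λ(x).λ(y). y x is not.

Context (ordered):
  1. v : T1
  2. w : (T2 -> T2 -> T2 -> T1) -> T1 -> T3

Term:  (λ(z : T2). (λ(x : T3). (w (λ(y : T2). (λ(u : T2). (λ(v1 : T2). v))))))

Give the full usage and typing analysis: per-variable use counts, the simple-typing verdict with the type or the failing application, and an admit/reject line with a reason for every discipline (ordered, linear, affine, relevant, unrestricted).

variable uses: v=1; w=1; z (λ-bound)=0; x (λ-bound)=0; y (λ-bound)=0; u (λ-bound)=0; v1 (λ-bound)=0
left-to-right use order: w, v
typing: well-typed at T2 -> T3 -> T1 -> T3
ordered: ✗, unused: z, x, y, u, v1 — weakening required
linear: ✗, unused: z, x, y, u, v1 — weakening required
affine: ✓, at most one use each (v, w, z, x, y, u, v1)
relevant: ✗, unused: z, x, y, u, v1 — weakening required
unrestricted: ✓, well-typed at T2 -> T3 -> T1 -> T3; no restrictions here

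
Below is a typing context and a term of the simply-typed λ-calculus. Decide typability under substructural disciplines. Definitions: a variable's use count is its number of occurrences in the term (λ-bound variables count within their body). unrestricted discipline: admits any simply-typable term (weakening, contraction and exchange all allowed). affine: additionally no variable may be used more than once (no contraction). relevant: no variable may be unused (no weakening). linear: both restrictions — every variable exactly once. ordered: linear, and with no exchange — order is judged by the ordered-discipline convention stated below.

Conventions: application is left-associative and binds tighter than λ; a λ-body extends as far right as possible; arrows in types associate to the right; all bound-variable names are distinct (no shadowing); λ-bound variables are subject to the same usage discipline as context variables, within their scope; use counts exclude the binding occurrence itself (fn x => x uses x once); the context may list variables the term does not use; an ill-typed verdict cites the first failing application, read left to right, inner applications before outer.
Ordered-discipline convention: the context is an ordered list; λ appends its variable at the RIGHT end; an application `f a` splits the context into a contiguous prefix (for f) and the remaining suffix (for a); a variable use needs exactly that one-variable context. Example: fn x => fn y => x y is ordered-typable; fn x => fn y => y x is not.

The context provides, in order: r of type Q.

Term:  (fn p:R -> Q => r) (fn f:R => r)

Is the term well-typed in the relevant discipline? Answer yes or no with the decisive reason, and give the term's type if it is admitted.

no — needs weakening: p, f unused
counts: r ×2, p [bound] ×0, f [bound] ×0
use order (left to right): r, r
typing: well-typed — term : Q
summary: ordered ✗; linear ✗; affine ✗; relevant ✗; unrestricted ✓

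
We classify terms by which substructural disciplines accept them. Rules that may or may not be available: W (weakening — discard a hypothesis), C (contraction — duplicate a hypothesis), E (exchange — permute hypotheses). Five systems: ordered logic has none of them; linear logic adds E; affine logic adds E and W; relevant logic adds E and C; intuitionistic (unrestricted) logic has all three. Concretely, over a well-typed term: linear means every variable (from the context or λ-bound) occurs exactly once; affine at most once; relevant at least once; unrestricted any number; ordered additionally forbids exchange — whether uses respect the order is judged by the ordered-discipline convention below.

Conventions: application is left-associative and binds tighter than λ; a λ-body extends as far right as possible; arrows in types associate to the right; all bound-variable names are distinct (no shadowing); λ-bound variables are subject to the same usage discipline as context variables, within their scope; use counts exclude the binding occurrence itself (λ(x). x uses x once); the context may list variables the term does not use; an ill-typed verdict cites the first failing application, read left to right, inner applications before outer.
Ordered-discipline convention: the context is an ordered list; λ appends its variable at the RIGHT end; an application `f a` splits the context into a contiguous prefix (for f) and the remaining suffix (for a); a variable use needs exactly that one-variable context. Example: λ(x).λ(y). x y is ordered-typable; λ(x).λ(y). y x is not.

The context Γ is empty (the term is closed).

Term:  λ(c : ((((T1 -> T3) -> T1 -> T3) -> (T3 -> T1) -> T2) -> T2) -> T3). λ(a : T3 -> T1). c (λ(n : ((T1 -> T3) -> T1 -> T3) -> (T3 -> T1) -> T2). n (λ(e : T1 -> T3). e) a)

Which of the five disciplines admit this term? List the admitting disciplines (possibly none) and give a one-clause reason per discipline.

accepted by: linear, affine, relevant, unrestricted
use counts: c (bound)=1, a (bound)=1, n (bound)=1, e (bound)=1
uses in reading order: c, n, e, a
typing: well-typed at (((((T1 -> T3) -> T1 -> T3) -> (T3 -> T1) -> T2) -> T2) -> T3) -> (T3 -> T1) -> T3
ordered ✗ (no contiguous prefix/suffix split fits c, n, e, a)
linear ✓ (single use per variable (c, a, n, e))
affine ✓ (c, a, n, e: no repeats, contraction unneeded)
relevant ✓ (none of c, a, n, e goes unused)
unrestricted ✓ (type-checks ((((((T1 -> T3) -> T1 -> T3) -> (T3 -> T1) -> T2) -> T2) -> T3) -> (T3 -> T1) -> T3) and nothing is barred)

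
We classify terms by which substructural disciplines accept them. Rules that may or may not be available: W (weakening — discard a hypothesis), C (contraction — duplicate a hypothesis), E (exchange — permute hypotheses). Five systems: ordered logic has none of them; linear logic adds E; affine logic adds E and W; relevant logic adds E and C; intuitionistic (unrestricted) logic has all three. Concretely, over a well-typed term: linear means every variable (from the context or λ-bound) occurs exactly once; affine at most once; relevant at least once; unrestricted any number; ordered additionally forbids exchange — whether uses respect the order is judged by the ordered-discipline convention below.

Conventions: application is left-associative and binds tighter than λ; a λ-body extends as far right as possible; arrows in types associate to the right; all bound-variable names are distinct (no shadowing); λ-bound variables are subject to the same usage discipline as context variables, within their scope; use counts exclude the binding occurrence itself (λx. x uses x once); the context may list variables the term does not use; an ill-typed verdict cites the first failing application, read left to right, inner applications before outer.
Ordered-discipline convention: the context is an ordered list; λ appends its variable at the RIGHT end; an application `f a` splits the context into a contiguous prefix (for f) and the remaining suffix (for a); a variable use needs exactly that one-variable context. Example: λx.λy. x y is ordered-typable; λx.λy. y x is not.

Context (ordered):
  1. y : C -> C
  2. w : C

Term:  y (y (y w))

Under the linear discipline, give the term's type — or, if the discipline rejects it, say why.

not well-typed under linear — y ×3 used more than once (contraction)
variable uses: y: 3×; w: 1×
left-to-right use order: y, y, y, w
typing: ✓ — C
summary: ordered ✗, linear ✗, affine ✗, relevant ✓, unrestricted ✓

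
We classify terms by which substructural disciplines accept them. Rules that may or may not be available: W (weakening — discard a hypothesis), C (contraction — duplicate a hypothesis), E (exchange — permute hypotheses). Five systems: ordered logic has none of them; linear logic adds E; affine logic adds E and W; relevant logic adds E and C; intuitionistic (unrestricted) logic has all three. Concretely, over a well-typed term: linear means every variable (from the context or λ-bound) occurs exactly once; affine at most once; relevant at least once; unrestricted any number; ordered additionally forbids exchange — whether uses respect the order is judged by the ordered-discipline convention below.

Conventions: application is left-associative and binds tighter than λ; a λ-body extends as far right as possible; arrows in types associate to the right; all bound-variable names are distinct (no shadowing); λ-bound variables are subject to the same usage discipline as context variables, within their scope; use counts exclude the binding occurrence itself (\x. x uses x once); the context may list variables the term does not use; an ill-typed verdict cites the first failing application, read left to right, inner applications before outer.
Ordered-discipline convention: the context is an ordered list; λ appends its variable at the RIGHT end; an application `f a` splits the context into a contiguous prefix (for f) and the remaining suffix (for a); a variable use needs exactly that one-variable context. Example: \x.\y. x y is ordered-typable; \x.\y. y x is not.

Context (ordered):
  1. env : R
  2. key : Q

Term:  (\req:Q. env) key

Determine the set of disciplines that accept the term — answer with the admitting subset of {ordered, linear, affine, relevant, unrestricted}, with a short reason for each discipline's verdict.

admitted in: affine, unrestricted
variable uses: env=1, key=1, req (bound)=0
use order (left to right): env, key
typing: ✓ — R
ordered ✗ (req never used (weakening))
linear ✗ (req never used (weakening))
affine ✓ (at most one use each (env, key, req))
relevant ✗ (req never used (weakening))
unrestricted ✓ (simply typable at R; W, C, E all held)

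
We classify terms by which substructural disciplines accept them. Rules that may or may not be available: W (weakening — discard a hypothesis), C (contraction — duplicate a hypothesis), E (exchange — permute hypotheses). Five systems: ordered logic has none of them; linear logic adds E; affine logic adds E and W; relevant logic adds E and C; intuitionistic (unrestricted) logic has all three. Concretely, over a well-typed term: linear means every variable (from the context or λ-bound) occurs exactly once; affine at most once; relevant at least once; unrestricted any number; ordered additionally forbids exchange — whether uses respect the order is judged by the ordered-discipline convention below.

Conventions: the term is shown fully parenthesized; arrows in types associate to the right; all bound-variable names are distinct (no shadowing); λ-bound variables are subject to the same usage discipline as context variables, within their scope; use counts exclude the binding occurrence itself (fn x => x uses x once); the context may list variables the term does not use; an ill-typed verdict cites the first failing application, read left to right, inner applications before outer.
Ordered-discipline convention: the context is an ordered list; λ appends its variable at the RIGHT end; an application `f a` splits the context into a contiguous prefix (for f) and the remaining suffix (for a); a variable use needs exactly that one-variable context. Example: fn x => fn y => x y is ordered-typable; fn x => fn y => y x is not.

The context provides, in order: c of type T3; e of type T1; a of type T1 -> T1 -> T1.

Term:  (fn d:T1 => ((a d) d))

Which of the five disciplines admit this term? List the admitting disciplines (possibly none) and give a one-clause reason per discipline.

admitted by: unrestricted
variable uses: c: 0, e: 0, a: 1, d [bound]: 2
uses in reading order: a, d, d
typing: ✓ — T1 -> T1
ordered: ✗ — uses contraction: d ×2; c, e left unused
linear: ✗ — uses contraction: d ×2; c, e left unused
affine: ✗ — uses contraction: d ×2
relevant: ✗ — c, e left unused
unrestricted: ✓ — typability at T1 -> T1 is all that's needed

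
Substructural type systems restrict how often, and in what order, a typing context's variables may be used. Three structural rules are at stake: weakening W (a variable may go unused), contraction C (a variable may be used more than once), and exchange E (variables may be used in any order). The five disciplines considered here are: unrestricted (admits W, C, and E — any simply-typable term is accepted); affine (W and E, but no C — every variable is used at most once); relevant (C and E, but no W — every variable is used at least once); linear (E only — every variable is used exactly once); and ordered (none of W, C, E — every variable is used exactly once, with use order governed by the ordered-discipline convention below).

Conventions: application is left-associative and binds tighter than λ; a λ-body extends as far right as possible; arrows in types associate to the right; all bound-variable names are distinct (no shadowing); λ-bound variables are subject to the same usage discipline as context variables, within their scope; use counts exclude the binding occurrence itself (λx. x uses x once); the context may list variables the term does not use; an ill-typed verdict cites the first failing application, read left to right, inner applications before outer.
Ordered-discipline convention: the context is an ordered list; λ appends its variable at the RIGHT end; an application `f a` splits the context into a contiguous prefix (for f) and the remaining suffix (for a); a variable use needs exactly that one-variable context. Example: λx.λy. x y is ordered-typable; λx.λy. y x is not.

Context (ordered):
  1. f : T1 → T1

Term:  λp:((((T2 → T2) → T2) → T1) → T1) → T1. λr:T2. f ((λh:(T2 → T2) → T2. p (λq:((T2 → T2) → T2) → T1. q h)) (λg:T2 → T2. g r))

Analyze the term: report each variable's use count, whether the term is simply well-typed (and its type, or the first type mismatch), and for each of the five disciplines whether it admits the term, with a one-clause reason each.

usage: f: 1; p [bound]: 1; r [bound]: 1; h [bound]: 1; q [bound]: 1; g [bound]: 1
order of uses: f, p, q, h, g, r
typing: ✓ — (((((T2 → T2) → T2) → T1) → T1) → T1) → T2 → T1
ordered: ✗ — no contiguous prefix/suffix split fits f, p, q, h, g, r
linear: ✓ — exactly-once usage across f, p, r, h, q, g
affine: ✓ — f, p, r, h, q, g: no repeats, contraction unneeded
relevant: ✓ — at least one use each (f, p, r, h, q, g)
unrestricted: ✓ — type-checks ((((((T2 → T2) → T2) → T1) → T1) → T1) → T2 → T1) and nothing is barred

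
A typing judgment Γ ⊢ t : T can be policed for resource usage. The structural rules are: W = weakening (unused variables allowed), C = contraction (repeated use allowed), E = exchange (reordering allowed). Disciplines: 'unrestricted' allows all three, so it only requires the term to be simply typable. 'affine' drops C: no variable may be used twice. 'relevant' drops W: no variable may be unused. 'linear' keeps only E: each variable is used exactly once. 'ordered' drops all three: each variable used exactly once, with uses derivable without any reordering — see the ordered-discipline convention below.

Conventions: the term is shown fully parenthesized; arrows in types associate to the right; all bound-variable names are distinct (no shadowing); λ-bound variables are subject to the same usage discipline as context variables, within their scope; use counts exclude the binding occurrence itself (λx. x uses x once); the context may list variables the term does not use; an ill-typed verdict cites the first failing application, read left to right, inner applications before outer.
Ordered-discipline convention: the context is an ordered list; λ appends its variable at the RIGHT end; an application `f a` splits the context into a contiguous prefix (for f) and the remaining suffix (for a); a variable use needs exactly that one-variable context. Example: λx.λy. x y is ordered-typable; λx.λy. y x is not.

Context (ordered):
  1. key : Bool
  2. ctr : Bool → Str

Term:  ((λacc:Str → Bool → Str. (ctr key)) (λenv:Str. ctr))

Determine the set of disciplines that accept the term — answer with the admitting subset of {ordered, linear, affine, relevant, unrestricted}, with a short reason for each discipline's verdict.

admitting disciplines: unrestricted
variable uses: key ×1; ctr ×2; acc (λ-bound) ×0; env (λ-bound) ×0
order of uses: ctr, key, ctr
typing: well-typed — term : Str
ordered ✗ (uses contraction: ctr ×2; needs weakening: acc, env unused)
linear ✗ (uses contraction: ctr ×2; needs weakening: acc, env unused)
affine ✗ (uses contraction: ctr ×2)
relevant ✗ (needs weakening: acc, env unused)
unrestricted ✓ (well-typed at Str; no restrictions here)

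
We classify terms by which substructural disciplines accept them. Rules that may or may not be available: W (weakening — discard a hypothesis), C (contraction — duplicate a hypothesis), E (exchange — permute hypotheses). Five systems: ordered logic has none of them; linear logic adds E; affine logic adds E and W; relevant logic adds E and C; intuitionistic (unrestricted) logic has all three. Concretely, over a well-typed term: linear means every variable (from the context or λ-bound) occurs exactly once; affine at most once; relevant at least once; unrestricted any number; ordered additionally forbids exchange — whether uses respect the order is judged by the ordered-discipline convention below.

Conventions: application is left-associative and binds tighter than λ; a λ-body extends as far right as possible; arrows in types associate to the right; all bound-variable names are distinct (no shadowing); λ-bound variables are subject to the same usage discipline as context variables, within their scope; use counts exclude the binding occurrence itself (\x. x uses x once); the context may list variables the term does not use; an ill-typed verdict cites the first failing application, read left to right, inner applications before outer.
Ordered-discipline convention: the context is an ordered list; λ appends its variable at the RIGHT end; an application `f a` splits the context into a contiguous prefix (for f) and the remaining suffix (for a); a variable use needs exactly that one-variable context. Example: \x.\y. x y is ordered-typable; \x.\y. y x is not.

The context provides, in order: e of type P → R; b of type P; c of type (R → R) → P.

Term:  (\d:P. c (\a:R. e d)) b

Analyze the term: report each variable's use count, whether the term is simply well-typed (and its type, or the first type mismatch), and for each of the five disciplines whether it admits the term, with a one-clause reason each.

usage: e ×1, b ×1, c ×1, d [bound] ×1, a [bound] ×0
left-to-right use order: c, e, d, b
typing: ✓ — P
ordered ✗ (unused: a — weakening required)
linear ✗ (unused: a — weakening required)
affine ✓ (no duplicate uses among e, b, c, d, a)
relevant ✗ (unused: a — weakening required)
unrestricted ✓ (simply typable at P; W, C, E all held)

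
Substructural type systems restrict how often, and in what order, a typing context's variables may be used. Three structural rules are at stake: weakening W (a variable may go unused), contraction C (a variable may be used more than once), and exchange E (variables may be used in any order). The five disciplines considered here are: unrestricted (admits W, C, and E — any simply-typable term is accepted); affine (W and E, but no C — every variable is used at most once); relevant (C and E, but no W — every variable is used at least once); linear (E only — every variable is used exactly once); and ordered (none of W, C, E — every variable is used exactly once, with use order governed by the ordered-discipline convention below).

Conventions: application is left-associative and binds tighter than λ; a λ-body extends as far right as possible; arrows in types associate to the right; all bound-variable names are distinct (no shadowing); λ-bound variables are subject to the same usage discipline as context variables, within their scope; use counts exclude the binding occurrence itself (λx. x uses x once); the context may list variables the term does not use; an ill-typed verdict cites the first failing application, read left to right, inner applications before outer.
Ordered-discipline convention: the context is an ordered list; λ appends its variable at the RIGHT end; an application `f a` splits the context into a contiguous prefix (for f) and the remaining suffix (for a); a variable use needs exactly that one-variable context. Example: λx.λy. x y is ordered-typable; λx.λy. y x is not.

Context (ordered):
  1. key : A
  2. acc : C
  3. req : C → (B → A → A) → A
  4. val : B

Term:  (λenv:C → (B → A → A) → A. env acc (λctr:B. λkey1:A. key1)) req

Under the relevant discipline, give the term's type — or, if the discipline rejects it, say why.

not well-typed under relevant — key, val, ctr never used (weakening)
variable uses: key ×0; acc ×1; req ×1; val ×0; env (bound) ×1; ctr (bound) ×0; key1 (bound) ×1
uses in reading order: env, acc, key1, req
typing: ✓ — A
across the five disciplines: ordered ✗ | linear ✗ | affine ✓ | relevant ✗ | unrestricted ✓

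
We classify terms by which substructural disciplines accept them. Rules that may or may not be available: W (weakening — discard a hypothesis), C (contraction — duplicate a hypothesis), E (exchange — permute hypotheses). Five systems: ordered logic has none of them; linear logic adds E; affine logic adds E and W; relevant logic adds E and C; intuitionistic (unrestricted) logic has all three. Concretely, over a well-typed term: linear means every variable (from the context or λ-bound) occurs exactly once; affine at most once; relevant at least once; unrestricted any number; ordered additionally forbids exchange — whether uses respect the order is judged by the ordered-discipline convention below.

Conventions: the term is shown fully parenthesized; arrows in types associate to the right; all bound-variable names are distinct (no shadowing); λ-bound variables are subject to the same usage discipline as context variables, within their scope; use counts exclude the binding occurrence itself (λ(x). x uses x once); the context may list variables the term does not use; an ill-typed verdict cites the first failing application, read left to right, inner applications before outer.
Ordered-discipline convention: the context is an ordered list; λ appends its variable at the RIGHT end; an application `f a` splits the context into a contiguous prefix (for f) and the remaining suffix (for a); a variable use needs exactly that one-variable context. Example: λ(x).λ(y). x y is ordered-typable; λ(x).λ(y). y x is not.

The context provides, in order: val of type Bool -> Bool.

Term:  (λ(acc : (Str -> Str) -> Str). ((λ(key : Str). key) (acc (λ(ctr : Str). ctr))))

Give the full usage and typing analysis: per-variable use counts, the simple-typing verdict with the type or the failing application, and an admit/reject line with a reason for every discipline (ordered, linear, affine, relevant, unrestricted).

use counts: val ×0; acc (bound) ×1; key (bound) ×1; ctr (bound) ×1
use order (left to right): key, acc, ctr
typing: well-typed at ((Str -> Str) -> Str) -> Str
ordered: ✗ — val never used (weakening)
linear: ✗ — val never used (weakening)
affine: ✓ — val, acc, key, ctr: no repeats, contraction unneeded
relevant: ✗ — val never used (weakening)
unrestricted: ✓ — type-checks (((Str -> Str) -> Str) -> Str) and nothing is barred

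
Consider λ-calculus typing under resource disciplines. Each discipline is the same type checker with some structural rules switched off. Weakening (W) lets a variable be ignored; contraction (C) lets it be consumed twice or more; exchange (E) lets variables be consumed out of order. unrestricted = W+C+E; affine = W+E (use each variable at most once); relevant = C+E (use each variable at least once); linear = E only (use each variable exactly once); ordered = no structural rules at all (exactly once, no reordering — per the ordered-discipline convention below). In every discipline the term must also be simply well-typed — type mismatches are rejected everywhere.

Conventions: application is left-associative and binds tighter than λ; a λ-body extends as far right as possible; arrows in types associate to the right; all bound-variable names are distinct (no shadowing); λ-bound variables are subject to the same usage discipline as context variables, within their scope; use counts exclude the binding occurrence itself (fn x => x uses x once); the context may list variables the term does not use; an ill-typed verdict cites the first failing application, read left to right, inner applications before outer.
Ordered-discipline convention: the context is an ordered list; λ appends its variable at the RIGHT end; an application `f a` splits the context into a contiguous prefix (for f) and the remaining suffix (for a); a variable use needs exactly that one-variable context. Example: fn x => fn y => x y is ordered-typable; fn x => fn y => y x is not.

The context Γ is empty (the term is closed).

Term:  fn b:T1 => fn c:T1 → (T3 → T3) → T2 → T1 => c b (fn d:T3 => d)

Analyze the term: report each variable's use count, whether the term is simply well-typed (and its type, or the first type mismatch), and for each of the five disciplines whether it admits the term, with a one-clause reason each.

use counts: b (bound): 1; c (bound): 1; d (bound): 1
order of uses: c, b, d
typing: well-typed at T1 → (T1 → (T3 → T3) → T2 → T1) → T2 → T1
ordered: ✗ — no contiguous prefix/suffix split fits c, b, d
linear: ✓ — b, c, d: one use apiece
affine: ✓ — none of b, c, d used more than once
relevant: ✓ — at least one use each (b, c, d)
unrestricted: ✓ — well-typed at T1 → (T1 → (T3 → T3) → T2 → T1) → T2 → T1; no restrictions here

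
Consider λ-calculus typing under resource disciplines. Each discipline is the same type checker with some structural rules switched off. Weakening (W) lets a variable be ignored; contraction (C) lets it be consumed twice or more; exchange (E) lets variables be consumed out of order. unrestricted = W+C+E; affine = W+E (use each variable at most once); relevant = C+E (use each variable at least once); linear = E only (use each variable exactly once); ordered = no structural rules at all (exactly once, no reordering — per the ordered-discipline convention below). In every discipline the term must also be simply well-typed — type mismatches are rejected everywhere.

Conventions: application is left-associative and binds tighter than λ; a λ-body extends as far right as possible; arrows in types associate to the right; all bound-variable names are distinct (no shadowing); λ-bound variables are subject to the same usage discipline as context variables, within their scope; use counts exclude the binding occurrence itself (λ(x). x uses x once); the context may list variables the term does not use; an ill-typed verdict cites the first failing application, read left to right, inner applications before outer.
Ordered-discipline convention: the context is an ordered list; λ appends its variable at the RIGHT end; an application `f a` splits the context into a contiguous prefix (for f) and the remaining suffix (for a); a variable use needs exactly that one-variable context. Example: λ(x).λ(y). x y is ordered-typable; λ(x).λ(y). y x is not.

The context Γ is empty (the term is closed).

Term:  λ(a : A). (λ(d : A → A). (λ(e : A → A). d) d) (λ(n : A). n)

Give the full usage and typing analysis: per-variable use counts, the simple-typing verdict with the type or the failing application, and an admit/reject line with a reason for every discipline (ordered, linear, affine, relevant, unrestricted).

counts: a (λ-bound): 0, d (λ-bound): 2, e (λ-bound): 0, n (λ-bound): 1
uses in reading order: d, d, n
typing: the term checks, with type A → A → A
ordered: ✗, needs contraction — d ×2; a, e left unused
linear: ✗, needs contraction — d ×2; a, e left unused
affine: ✗, needs contraction — d ×2
relevant: ✗, a, e left unused
unrestricted: ✓, simply typable at A → A → A; W, C, E all held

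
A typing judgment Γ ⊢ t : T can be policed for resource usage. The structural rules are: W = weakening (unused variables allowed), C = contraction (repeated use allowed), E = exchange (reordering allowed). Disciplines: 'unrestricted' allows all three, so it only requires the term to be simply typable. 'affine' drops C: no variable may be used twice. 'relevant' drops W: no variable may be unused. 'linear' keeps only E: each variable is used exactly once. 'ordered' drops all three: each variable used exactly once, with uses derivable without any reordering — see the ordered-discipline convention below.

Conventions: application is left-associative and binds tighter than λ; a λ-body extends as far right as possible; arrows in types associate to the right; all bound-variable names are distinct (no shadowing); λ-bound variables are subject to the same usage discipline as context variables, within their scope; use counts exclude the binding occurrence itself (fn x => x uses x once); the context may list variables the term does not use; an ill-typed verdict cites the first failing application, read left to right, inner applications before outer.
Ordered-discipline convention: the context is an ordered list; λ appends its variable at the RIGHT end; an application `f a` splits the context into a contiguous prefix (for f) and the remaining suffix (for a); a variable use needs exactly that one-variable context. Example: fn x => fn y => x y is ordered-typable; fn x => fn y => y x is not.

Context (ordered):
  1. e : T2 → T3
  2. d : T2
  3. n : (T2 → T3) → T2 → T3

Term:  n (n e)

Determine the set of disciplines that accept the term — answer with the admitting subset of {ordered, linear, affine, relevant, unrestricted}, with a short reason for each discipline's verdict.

admitting disciplines: unrestricted
counts: e: 1; d: 0; n: 2
use order (left to right): n, n, e
typing: the term checks, with type T2 → T3
ordered: ✗ — uses contraction: n ×2; d left unused
linear: ✗ — uses contraction: n ×2; d left unused
affine: ✗ — uses contraction: n ×2
relevant: ✗ — d left unused
unrestricted: ✓ — simply typable at T2 → T3; W, C, E all held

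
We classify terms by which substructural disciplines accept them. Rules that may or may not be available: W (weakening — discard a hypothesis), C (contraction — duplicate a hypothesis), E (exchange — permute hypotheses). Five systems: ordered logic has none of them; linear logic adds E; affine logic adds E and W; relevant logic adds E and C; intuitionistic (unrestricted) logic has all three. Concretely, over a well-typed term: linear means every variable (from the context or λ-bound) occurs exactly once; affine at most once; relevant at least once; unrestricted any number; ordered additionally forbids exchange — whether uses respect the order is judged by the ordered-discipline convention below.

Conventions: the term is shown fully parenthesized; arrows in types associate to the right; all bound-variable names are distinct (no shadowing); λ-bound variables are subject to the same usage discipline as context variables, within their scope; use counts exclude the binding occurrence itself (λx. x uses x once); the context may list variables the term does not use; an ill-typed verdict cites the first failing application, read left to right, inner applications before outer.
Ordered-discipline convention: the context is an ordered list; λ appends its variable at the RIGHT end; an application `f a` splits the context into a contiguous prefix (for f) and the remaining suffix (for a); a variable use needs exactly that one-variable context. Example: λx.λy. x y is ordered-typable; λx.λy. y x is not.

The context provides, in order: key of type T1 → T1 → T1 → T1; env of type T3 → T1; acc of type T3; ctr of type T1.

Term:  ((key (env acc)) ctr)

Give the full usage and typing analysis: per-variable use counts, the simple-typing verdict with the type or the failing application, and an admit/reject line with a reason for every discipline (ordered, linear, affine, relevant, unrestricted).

counts: key: 1; env: 1; acc: 1; ctr: 1
use order (left to right): key, env, acc, ctr
typing: well-typed at T1 → T1
ordered ✓ (one use each (key, env, acc, ctr); ordered split holds)
linear ✓ (each of key, env, acc, ctr used exactly once)
affine ✓ (at most one use each (key, env, acc, ctr))
relevant ✓ (none of key, env, acc, ctr goes unused)
unrestricted ✓ (simply typable at T1 → T1; W, C, E all held)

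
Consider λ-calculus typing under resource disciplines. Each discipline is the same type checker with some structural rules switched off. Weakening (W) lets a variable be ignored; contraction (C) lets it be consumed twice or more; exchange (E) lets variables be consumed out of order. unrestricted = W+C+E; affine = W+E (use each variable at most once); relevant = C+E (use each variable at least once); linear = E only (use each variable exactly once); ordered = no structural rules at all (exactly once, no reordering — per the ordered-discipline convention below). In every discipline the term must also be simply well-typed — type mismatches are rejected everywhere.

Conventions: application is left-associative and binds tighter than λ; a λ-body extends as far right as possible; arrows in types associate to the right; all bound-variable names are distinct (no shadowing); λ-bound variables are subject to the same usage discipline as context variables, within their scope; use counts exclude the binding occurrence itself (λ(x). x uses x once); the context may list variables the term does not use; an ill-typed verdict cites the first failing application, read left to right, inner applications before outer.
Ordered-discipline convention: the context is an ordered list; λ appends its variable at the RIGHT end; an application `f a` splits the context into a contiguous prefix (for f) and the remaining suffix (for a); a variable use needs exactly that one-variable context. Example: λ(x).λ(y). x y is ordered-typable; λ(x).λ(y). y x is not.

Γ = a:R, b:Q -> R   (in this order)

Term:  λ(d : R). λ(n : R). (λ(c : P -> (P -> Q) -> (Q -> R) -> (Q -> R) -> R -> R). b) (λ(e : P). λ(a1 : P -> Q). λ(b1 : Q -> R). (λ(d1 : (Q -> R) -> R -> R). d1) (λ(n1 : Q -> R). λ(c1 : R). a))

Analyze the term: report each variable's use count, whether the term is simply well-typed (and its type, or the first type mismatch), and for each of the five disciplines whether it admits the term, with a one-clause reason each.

variable uses: a=1, b=1, d (λ-bound)=0, n (λ-bound)=0, c (λ-bound)=0, e (λ-bound)=0, a1 (λ-bound)=0, b1 (λ-bound)=0, d1 (λ-bound)=1, n1 (λ-bound)=0, c1 (λ-bound)=0
order of uses: b, d1, a
typing: well-typed — term : R -> R -> Q -> R
ordered ✗ (d, n, c, e, a1, b1, n1, c1 never used (weakening))
linear ✗ (d, n, c, e, a1, b1, n1, c1 never used (weakening))
affine ✓ (no duplicate uses among a, b, d, n, c, e, a1, b1, d1, n1, c1)
relevant ✗ (d, n, c, e, a1, b1, n1, c1 never used (weakening))
unrestricted ✓ (type-checks (R -> R -> Q -> R) and nothing is barred)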